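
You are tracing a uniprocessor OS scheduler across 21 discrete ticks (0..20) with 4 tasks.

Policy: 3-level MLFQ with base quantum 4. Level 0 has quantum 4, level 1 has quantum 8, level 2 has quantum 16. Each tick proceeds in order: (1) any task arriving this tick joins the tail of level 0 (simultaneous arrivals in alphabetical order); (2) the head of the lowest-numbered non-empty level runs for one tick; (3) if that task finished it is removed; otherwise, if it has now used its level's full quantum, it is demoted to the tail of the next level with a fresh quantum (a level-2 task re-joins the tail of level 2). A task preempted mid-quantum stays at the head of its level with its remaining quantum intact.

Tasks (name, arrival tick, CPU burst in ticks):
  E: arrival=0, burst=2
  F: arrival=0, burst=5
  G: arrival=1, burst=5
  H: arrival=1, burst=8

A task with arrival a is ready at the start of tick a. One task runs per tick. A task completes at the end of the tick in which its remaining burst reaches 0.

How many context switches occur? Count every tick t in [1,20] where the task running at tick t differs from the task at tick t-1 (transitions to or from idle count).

context switches = 7

t=0: L0/L1/L2 = EF/-/- → run E
t=1: L0/L1/L2 = EFGH/-/- → run E
t=2: L0/L1/L2 = FGH/-/- → run F
t=3: L0/L1/L2 = FGH/-/- → run F
t=4: L0/L1/L2 = FGH/-/- → run F
t=5: L0/L1/L2 = FGH/-/- → run F
t=6: L0/L1/L2 = GH/F/- → run G
t=7: L0/L1/L2 = GH/F/- → run G
t=8: L0/L1/L2 = GH/F/- → run G
t=9: L0/L1/L2 = GH/F/- → run G
t=10: L0/L1/L2 = H/FG/- → run H
t=11: L0/L1/L2 = H/FG/- → run H
t=12: L0/L1/L2 = H/FG/- → run H
t=13: L0/L1/L2 = H/FG/- → run H
t=14: L0/L1/L2 = -/FGH/- → run F
t=15: L0/L1/L2 = -/GH/- → run G
t=16: L0/L1/L2 = -/H/- → run H
t=17: L0/L1/L2 = -/H/- → run H
t=18: L0/L1/L2 = -/H/- → run H
t=19: L0/L1/L2 = -/H/- → run H
t=20: (idle)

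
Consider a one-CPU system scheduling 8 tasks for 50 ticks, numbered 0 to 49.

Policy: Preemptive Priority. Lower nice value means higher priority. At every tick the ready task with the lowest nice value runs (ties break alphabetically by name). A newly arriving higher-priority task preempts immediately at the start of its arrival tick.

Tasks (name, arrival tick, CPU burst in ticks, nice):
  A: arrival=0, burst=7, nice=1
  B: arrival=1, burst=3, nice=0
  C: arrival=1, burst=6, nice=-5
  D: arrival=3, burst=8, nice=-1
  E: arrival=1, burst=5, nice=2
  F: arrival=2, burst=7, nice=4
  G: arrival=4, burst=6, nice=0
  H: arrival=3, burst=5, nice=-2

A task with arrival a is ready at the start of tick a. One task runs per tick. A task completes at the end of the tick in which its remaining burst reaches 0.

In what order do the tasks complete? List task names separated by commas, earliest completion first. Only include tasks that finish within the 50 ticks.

t=0: ready={A} → run A
t=1: ready={A,B,C,E} → run C
t=2: ready={A,B,C,E,F} → run C
t=3: ready={A,B,C,D,E,F,H} → run C
t=4: ready={A,B,C,D,E,F,G,H} → run C
t=5: ready={A,B,C,D,E,F,G,H} → run C
t=6: ready={A,B,C,D,E,F,G,H} → run C
t=7: ready={A,B,D,E,F,G,H} → run H
t=8: ready={A,B,D,E,F,G,H} → run H
t=9: ready={A,B,D,E,F,G,H} → run H
t=10: ready={A,B,D,E,F,G,H} → run H
t=11: ready={A,B,D,E,F,G,H} → run H
t=12: ready={A,B,D,E,F,G} → run D
t=13: ready={A,B,D,E,F,G} → run D
t=14: ready={A,B,D,E,F,G} → run D
t=15: ready={A,B,D,E,F,G} → run D
t=16: ready={A,B,D,E,F,G} → run D
t=17: ready={A,B,D,E,F,G} → run D
t=18: ready={A,B,D,E,F,G} → run D
t=19: ready={A,B,D,E,F,G} → run D
t=20: ready={A,B,E,F,G} → run B
t=21: ready={A,B,E,F,G} → run B
t=22: ready={A,B,E,F,G} → run B
t=23: ready={A,E,F,G} → run G
t=24: ready={A,E,F,G} → run G
t=25: ready={A,E,F,G} → run G
t=26: ready={A,E,F,G} → run G
t=27: ready={A,E,F,G} → run G
t=28: ready={A,E,F,G} → run G
t=29: ready={A,E,F} → run A
t=30: ready={A,E,F} → run A
t=31: ready={A,E,F} → run A
t=32: ready={A,E,F} → run A
t=33: ready={A,E,F} → run A
t=34: ready={A,E,F} → run A
t=35: ready={E,F} → run E
t=36: ready={E,F} → run E
t=37: ready={E,F} → run E
t=38: ready={E,F} → run E
t=39: ready={E,F} → run E
t=40: ready={F} → run F
t=41: ready={F} → run F
t=42: ready={F} → run F
t=43: ready={F} → run F
t=44: ready={F} → run F
t=45: ready={F} → run F
t=46: ready={F} → run F
t=47: (idle)
t=48: (idle)
t=49: (idle)

completion order = C, H, D, B, G, A, E, F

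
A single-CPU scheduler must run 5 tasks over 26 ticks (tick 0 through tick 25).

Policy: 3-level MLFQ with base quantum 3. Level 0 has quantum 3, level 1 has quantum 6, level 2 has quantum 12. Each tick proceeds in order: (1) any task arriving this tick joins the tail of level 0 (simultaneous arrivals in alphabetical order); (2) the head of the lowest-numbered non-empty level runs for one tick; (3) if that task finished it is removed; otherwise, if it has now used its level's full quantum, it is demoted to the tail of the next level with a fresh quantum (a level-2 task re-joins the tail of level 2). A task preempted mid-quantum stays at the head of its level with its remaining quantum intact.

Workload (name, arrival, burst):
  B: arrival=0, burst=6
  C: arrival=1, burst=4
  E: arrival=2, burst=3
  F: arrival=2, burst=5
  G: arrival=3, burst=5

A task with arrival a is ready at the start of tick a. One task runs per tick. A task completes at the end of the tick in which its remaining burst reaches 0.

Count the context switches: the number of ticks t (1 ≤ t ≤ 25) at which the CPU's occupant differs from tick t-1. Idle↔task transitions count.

context switches = 9

t=0: L0/L1/L2 = B/-/- → run B
t=1: L0/L1/L2 = BC/-/- → run B
t=2: L0/L1/L2 = BCEF/-/- → run B
t=3: L0/L1/L2 = CEFG/B/- → run C
t=4: L0/L1/L2 = CEFG/B/- → run C
t=5: L0/L1/L2 = CEFG/B/- → run C
t=6: L0/L1/L2 = EFG/BC/- → run E
t=7: L0/L1/L2 = EFG/BC/- → run E
t=8: L0/L1/L2 = EFG/BC/- → run E
t=9: L0/L1/L2 = FG/BC/- → run F
t=10: L0/L1/L2 = FG/BC/- → run F
t=11: L0/L1/L2 = FG/BC/- → run F
t=12: L0/L1/L2 = G/BCF/- → run G
t=13: L0/L1/L2 = G/BCF/- → run G
t=14: L0/L1/L2 = G/BCF/- → run G
t=15: L0/L1/L2 = -/BCFG/- → run B
t=16: L0/L1/L2 = -/BCFG/- → run B
t=17: L0/L1/L2 = -/BCFG/- → run B
t=18: L0/L1/L2 = -/CFG/- → run C
t=19: L0/L1/L2 = -/FG/- → run F
t=20: L0/L1/L2 = -/FG/- → run F
t=21: L0/L1/L2 = -/G/- → run G
t=22: L0/L1/L2 = -/G/- → run G
t=23: (idle)
t=24: (idle)
t=25: (idle)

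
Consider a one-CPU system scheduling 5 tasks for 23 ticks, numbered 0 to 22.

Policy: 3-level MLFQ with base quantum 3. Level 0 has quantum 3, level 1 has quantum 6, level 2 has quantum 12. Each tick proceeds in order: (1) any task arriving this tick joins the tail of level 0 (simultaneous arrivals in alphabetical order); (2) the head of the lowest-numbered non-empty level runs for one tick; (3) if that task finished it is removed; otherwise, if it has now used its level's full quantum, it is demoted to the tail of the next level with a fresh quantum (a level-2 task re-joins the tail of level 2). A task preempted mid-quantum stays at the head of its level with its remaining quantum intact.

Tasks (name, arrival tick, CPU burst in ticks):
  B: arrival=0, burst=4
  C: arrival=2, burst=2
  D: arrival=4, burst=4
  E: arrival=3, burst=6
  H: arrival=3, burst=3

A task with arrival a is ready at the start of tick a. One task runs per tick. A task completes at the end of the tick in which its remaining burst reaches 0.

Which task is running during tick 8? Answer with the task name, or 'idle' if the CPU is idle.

running at tick 8 = H

t=0: L0/L1/L2 = B/-/- → run B
t=1: L0/L1/L2 = B/-/- → run B
t=2: L0/L1/L2 = BC/-/- → run B
t=3: L0/L1/L2 = CEH/B/- → run C
t=4: L0/L1/L2 = CEHD/B/- → run C
t=5: L0/L1/L2 = EHD/B/- → run E
t=6: L0/L1/L2 = EHD/B/- → run E
t=7: L0/L1/L2 = EHD/B/- → run E
t=8: L0/L1/L2 = HD/BE/- → run H
t=9: L0/L1/L2 = HD/BE/- → run H
t=10: L0/L1/L2 = HD/BE/- → run H
t=11: L0/L1/L2 = D/BE/- → run D
t=12: L0/L1/L2 = D/BE/- → run D
t=13: L0/L1/L2 = D/BE/- → run D
t=14: L0/L1/L2 = -/BED/- → run B
t=15: L0/L1/L2 = -/ED/- → run E
t=16: L0/L1/L2 = -/ED/- → run E
t=17: L0/L1/L2 = -/ED/- → run E
t=18: L0/L1/L2 = -/D/- → run D
t=19: (idle)
t=20: (idle)
t=21: (idle)
t=22: (idle)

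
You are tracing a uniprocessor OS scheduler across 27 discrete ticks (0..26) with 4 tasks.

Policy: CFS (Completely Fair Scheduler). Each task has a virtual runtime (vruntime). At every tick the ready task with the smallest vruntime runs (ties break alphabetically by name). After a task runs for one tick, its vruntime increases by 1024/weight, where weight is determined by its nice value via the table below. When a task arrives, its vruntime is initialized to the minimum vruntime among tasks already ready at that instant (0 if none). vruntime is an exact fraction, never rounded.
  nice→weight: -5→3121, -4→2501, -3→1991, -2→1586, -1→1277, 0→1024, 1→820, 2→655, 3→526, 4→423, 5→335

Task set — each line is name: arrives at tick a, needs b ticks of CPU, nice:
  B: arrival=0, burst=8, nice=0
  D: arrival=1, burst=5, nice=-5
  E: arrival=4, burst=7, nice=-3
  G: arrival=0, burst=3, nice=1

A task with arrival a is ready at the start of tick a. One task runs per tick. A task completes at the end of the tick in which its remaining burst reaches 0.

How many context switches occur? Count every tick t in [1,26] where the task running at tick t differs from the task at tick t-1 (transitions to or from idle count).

t=0: vr[B=0 G=0] → run B
t=1: vr[B=1 D=0 G=0] → run D
t=2: vr[B=1 D=1024/3121 G=0] → run G
t=3: vr[B=1 D=1024/3121 G=256/205] → run D
t=4: vr[B=1 D=2048/3121 E=2048/3121 G=256/205] → run D
t=5: vr[B=1 D=3072/3121 E=2048/3121 G=256/205] → run E
t=6: vr[B=1 D=3072/3121 E=7273472/6213911 G=256/205] → run D
t=7: vr[B=1 D=4096/3121 E=7273472/6213911 G=256/205] → run B
t=8: vr[B=2 D=4096/3121 E=7273472/6213911 G=256/205] → run E
t=9: vr[B=2 D=4096/3121 E=10469376/6213911 G=256/205] → run G
t=10: vr[B=2 D=4096/3121 E=10469376/6213911 G=512/205] → run D
t=11: vr[B=2 E=10469376/6213911 G=512/205] → run E
t=12: vr[B=2 E=13665280/6213911 G=512/205] → run B
t=13: vr[B=3 E=13665280/6213911 G=512/205] → run E
t=14: vr[B=3 E=16861184/6213911 G=512/205] → run G
t=15: vr[B=3 E=16861184/6213911] → run E
t=16: vr[B=3 E=20057088/6213911] → run B
t=17: vr[B=4 E=20057088/6213911] → run E
t=18: vr[B=4 E=23252992/6213911] → run E
t=19: vr[B=4] → run B
t=20: vr[B=5] → run B
t=21: vr[B=6] → run B
t=22: vr[B=7] → run B
t=23: (idle)
t=24: (idle)
t=25: (idle)
t=26: (idle)

context switches = 18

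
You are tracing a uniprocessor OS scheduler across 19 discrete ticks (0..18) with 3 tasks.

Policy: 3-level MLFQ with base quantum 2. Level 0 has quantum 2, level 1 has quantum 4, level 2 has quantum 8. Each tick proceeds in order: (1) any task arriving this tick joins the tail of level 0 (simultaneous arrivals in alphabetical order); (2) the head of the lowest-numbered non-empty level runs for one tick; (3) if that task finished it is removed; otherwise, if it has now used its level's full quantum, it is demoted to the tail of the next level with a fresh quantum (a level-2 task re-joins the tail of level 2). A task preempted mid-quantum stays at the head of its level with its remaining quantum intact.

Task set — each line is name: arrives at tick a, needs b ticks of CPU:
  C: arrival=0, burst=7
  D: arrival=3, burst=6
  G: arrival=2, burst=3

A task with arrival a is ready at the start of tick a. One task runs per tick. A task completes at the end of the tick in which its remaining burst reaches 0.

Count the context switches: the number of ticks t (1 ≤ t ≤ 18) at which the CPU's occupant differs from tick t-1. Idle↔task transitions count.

context switches = 7

t=0: L0/L1/L2 = C/-/- → run C
t=1: L0/L1/L2 = C/-/- → run C
t=2: L0/L1/L2 = G/C/- → run G
t=3: L0/L1/L2 = GD/C/- → run G
t=4: L0/L1/L2 = D/CG/- → run D
t=5: L0/L1/L2 = D/CG/- → run D
t=6: L0/L1/L2 = -/CGD/- → run C
t=7: L0/L1/L2 = -/CGD/- → run C
t=8: L0/L1/L2 = -/CGD/- → run C
t=9: L0/L1/L2 = -/CGD/- → run C
t=10: L0/L1/L2 = -/GD/C → run G
t=11: L0/L1/L2 = -/D/C → run D
t=12: L0/L1/L2 = -/D/C → run D
t=13: L0/L1/L2 = -/D/C → run D
t=14: L0/L1/L2 = -/D/C → run D
t=15: L0/L1/L2 = -/-/C → run C
t=16: (idle)
t=17: (idle)
t=18: (idle)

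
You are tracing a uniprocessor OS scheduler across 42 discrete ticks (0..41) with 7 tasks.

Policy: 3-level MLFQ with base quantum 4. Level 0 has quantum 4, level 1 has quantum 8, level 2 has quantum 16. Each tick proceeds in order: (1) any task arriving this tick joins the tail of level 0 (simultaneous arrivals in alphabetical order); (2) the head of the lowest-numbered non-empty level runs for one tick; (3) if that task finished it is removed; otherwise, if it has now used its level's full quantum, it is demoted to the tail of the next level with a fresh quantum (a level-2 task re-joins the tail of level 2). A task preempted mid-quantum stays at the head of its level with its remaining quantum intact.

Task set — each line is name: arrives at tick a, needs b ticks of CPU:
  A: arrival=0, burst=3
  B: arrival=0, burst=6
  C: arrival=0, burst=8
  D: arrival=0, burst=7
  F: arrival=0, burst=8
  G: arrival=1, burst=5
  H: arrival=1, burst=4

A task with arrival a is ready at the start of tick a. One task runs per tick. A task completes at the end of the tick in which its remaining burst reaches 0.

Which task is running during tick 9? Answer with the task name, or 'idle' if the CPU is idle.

t=0: L0/L1/L2 = ABCDF/-/- → run A
t=1: L0/L1/L2 = ABCDFGH/-/- → run A
t=2: L0/L1/L2 = ABCDFGH/-/- → run A
t=3: L0/L1/L2 = BCDFGH/-/- → run B
t=4: L0/L1/L2 = BCDFGH/-/- → run B
t=5: L0/L1/L2 = BCDFGH/-/- → run B
t=6: L0/L1/L2 = BCDFGH/-/- → run B
t=7: L0/L1/L2 = CDFGH/B/- → run C
t=8: L0/L1/L2 = CDFGH/B/- → run C
t=9: L0/L1/L2 = CDFGH/B/- → run C
t=10: L0/L1/L2 = CDFGH/B/- → run C
t=11: L0/L1/L2 = DFGH/BC/- → run D
t=12: L0/L1/L2 = DFGH/BC/- → run D
t=13: L0/L1/L2 = DFGH/BC/- → run D
t=14: L0/L1/L2 = DFGH/BC/- → run D
t=15: L0/L1/L2 = FGH/BCD/- → run F
t=16: L0/L1/L2 = FGH/BCD/- → run F
t=17: L0/L1/L2 = FGH/BCD/- → run F
t=18: L0/L1/L2 = FGH/BCD/- → run F
t=19: L0/L1/L2 = GH/BCDF/- → run G
t=20: L0/L1/L2 = GH/BCDF/- → run G
t=21: L0/L1/L2 = GH/BCDF/- → run G
t=22: L0/L1/L2 = GH/BCDF/- → run G
t=23: L0/L1/L2 = H/BCDFG/- → run H
t=24: L0/L1/L2 = H/BCDFG/- → run H
t=25: L0/L1/L2 = H/BCDFG/- → run H
t=26: L0/L1/L2 = H/BCDFG/- → run H
t=27: L0/L1/L2 = -/BCDFG/- → run B
t=28: L0/L1/L2 = -/BCDFG/- → run B
t=29: L0/L1/L2 = -/CDFG/- → run C
t=30: L0/L1/L2 = -/CDFG/- → run C
t=31: L0/L1/L2 = -/CDFG/- → run C
t=32: L0/L1/L2 = -/CDFG/- → run C
t=33: L0/L1/L2 = -/DFG/- → run D
t=34: L0/L1/L2 = -/DFG/- → run D
t=35: L0/L1/L2 = -/DFG/- → run D
t=36: L0/L1/L2 = -/FG/- → run F
t=37: L0/L1/L2 = -/FG/- → run F
t=38: L0/L1/L2 = -/FG/- → run F
t=39: L0/L1/L2 = -/FG/- → run F
t=40: L0/L1/L2 = -/G/- → run G
t=41: (idle)

running at tick 9 = C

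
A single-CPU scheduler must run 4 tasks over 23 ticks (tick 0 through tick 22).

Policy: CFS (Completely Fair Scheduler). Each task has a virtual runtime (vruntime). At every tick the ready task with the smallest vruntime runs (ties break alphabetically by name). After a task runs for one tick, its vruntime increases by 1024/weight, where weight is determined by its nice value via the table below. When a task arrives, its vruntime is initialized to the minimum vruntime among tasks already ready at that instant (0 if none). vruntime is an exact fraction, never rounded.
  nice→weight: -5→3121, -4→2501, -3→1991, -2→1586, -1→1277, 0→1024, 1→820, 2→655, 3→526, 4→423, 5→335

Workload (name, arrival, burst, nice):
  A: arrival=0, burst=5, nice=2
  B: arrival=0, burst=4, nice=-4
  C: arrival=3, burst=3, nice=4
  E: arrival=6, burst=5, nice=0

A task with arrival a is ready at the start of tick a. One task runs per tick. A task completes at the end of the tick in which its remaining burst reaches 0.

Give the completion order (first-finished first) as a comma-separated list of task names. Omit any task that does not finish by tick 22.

t=0: vr[A=0 B=0] → run A
t=1: vr[A=1024/655 B=0] → run B
t=2: vr[A=1024/655 B=1024/2501] → run B
t=3: vr[A=1024/655 B=2048/2501 C=2048/2501] → run B
t=4: vr[A=1024/655 B=3072/2501 C=2048/2501] → run C
t=5: vr[A=1024/655 B=3072/2501 C=3427328/1057923] → run B
t=6: vr[A=1024/655 C=3427328/1057923 E=1024/655] → run A
t=7: vr[A=2048/655 C=3427328/1057923 E=1024/655] → run E
t=8: vr[A=2048/655 C=3427328/1057923 E=1679/655] → run E
t=9: vr[A=2048/655 C=3427328/1057923 E=2334/655] → run A
t=10: vr[A=3072/655 C=3427328/1057923 E=2334/655] → run C
t=11: vr[A=3072/655 C=5988352/1057923 E=2334/655] → run E
t=12: vr[A=3072/655 C=5988352/1057923 E=2989/655] → run E
t=13: vr[A=3072/655 C=5988352/1057923 E=3644/655] → run A
t=14: vr[A=4096/655 C=5988352/1057923 E=3644/655] → run E
t=15: vr[A=4096/655 C=5988352/1057923] → run C
t=16: vr[A=4096/655] → run A
t=17: (idle)
t=18: (idle)
t=19: (idle)
t=20: (idle)
t=21: (idle)
t=22: (idle)

completion order = B, E, C, A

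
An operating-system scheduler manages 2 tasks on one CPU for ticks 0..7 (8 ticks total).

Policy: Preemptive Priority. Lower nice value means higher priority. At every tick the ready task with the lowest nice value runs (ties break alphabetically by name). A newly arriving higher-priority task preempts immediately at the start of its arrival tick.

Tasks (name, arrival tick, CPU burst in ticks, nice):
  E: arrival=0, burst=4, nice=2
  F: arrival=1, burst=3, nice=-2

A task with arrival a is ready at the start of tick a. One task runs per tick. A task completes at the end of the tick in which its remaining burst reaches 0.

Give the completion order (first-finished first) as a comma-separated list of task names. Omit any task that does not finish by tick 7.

completion order = F, E

t=0: ready={E} → run E
t=1: ready={E,F} → run F
t=2: ready={E,F} → run F
t=3: ready={E,F} → run F
t=4: ready={E} → run E
t=5: ready={E} → run E
t=6: ready={E} → run E
t=7: (idle)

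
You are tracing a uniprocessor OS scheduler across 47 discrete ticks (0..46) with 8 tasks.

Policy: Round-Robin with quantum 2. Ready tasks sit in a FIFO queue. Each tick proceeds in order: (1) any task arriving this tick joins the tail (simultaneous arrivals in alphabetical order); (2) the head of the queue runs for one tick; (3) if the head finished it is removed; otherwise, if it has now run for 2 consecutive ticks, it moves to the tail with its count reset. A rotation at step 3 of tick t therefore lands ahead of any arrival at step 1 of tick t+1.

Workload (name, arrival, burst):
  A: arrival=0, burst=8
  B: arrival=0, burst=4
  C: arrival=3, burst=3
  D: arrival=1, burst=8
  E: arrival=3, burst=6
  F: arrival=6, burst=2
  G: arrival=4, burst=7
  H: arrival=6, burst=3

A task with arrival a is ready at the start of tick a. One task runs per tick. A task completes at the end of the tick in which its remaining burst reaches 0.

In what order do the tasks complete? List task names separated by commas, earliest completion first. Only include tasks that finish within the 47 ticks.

t=0: queue=[A,B] q_used=0 → run A
t=1: queue=[A,B,D] q_used=1 → run A
t=2: queue=[B,D,A] q_used=0 → run B
t=3: queue=[B,D,A,C,E] q_used=1 → run B
t=4: queue=[D,A,C,E,B,G] q_used=0 → run D
t=5: queue=[D,A,C,E,B,G] q_used=1 → run D
t=6: queue=[A,C,E,B,G,D,F,H] q_used=0 → run A
t=7: queue=[A,C,E,B,G,D,F,H] q_used=1 → run A
t=8: queue=[C,E,B,G,D,F,H,A] q_used=0 → run C
t=9: queue=[C,E,B,G,D,F,H,A] q_used=1 → run C
t=10: queue=[E,B,G,D,F,H,A,C] q_used=0 → run E
t=11: queue=[E,B,G,D,F,H,A,C] q_used=1 → run E
t=12: queue=[B,G,D,F,H,A,C,E] q_used=0 → run B
t=13: queue=[B,G,D,F,H,A,C,E] q_used=1 → run B
t=14: queue=[G,D,F,H,A,C,E] q_used=0 → run G
t=15: queue=[G,D,F,H,A,C,E] q_used=1 → run G
t=16: queue=[D,F,H,A,C,E,G] q_used=0 → run D
t=17: queue=[D,F,H,A,C,E,G] q_used=1 → run D
t=18: queue=[F,H,A,C,E,G,D] q_used=0 → run F
t=19: queue=[F,H,A,C,E,G,D] q_used=1 → run F
t=20: queue=[H,A,C,E,G,D] q_used=0 → run H
t=21: queue=[H,A,C,E,G,D] q_used=1 → run H
t=22: queue=[A,C,E,G,D,H] q_used=0 → run A
t=23: queue=[A,C,E,G,D,H] q_used=1 → run A
t=24: queue=[C,E,G,D,H,A] q_used=0 → run C
t=25: queue=[E,G,D,H,A] q_used=0 → run E
t=26: queue=[E,G,D,H,A] q_used=1 → run E
t=27: queue=[G,D,H,A,E] q_used=0 → run G
t=28: queue=[G,D,H,A,E] q_used=1 → run G
t=29: queue=[D,H,A,E,G] q_used=0 → run D
t=30: queue=[D,H,A,E,G] q_used=1 → run D
t=31: queue=[H,A,E,G,D] q_used=0 → run H
t=32: queue=[A,E,G,D] q_used=0 → run A
t=33: queue=[A,E,G,D] q_used=1 → run A
t=34: queue=[E,G,D] q_used=0 → run E
t=35: queue=[E,G,D] q_used=1 → run E
t=36: queue=[G,D] q_used=0 → run G
t=37: queue=[G,D] q_used=1 → run G
t=38: queue=[D,G] q_used=0 → run D
t=39: queue=[D,G] q_used=1 → run D
t=40: queue=[G] q_used=0 → run G
t=41: (idle)
t=42: (idle)
t=43: (idle)
t=44: (idle)
t=45: (idle)
t=46: (idle)

completion order = B, F, C, H, A, E, D, G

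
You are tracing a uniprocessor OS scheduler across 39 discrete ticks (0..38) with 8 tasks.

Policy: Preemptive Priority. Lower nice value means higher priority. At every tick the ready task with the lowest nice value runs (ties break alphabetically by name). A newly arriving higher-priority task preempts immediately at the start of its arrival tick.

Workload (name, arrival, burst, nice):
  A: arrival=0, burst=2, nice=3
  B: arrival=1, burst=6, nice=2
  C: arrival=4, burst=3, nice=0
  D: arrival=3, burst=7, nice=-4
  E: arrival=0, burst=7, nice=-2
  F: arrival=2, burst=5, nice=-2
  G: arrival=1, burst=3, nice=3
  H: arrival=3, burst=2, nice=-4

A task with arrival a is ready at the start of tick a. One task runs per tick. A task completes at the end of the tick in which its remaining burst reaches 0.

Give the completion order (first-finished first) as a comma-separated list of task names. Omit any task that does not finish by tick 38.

completion order = D, H, E, F, C, B, A, G

t=0: ready={A,E} → run E
t=1: ready={A,B,E,G} → run E
t=2: ready={A,B,E,F,G} → run E
t=3: ready={A,B,D,E,F,G,H} → run D
t=4: ready={A,B,C,D,E,F,G,H} → run D
t=5: ready={A,B,C,D,E,F,G,H} → run D
t=6: ready={A,B,C,D,E,F,G,H} → run D
t=7: ready={A,B,C,D,E,F,G,H} → run D
t=8: ready={A,B,C,D,E,F,G,H} → run D
t=9: ready={A,B,C,D,E,F,G,H} → run D
t=10: ready={A,B,C,E,F,G,H} → run H
t=11: ready={A,B,C,E,F,G,H} → run H
t=12: ready={A,B,C,E,F,G} → run E
t=13: ready={A,B,C,E,F,G} → run E
t=14: ready={A,B,C,E,F,G} → run E
t=15: ready={A,B,C,E,F,G} → run E
t=16: ready={A,B,C,F,G} → run F
t=17: ready={A,B,C,F,G} → run F
t=18: ready={A,B,C,F,G} → run F
t=19: ready={A,B,C,F,G} → run F
t=20: ready={A,B,C,F,G} → run F
t=21: ready={A,B,C,G} → run C
t=22: ready={A,B,C,G} → run C
t=23: ready={A,B,C,G} → run C
t=24: ready={A,B,G} → run B
t=25: ready={A,B,G} → run B
t=26: ready={A,B,G} → run B
t=27: ready={A,B,G} → run B
t=28: ready={A,B,G} → run B
t=29: ready={A,B,G} → run B
t=30: ready={A,G} → run A
t=31: ready={A,G} → run A
t=32: ready={G} → run G
t=33: ready={G} → run G
t=34: ready={G} → run G
t=35: (idle)
t=36: (idle)
t=37: (idle)
t=38: (idle)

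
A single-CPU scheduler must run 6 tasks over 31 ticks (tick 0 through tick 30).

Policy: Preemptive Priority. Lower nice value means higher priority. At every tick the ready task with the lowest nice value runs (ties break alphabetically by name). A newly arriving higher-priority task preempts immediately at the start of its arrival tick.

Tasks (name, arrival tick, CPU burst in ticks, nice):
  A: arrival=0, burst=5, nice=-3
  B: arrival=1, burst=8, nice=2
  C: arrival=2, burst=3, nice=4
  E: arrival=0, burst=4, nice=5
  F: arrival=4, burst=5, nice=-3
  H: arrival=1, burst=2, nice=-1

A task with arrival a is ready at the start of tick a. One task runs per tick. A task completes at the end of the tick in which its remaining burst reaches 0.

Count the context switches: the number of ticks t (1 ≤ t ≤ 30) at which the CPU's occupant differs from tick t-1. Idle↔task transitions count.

t=0: ready={A,E} → run A
t=1: ready={A,B,E,H} → run A
t=2: ready={A,B,C,E,H} → run A
t=3: ready={A,B,C,E,H} → run A
t=4: ready={A,B,C,E,F,H} → run A
t=5: ready={B,C,E,F,H} → run F
t=6: ready={B,C,E,F,H} → run F
t=7: ready={B,C,E,F,H} → run F
t=8: ready={B,C,E,F,H} → run F
t=9: ready={B,C,E,F,H} → run F
t=10: ready={B,C,E,H} → run H
t=11: ready={B,C,E,H} → run H
t=12: ready={B,C,E} → run B
t=13: ready={B,C,E} → run B
t=14: ready={B,C,E} → run B
t=15: ready={B,C,E} → run B
t=16: ready={B,C,E} → run B
t=17: ready={B,C,E} → run B
t=18: ready={B,C,E} → run B
t=19: ready={B,C,E} → run B
t=20: ready={C,E} → run C
t=21: ready={C,E} → run C
t=22: ready={C,E} → run C
t=23: ready={E} → run E
t=24: ready={E} → run E
t=25: ready={E} → run E
t=26: ready={E} → run E
t=27: (idle)
t=28: (idle)
t=29: (idle)
t=30: (idle)

context switches = 6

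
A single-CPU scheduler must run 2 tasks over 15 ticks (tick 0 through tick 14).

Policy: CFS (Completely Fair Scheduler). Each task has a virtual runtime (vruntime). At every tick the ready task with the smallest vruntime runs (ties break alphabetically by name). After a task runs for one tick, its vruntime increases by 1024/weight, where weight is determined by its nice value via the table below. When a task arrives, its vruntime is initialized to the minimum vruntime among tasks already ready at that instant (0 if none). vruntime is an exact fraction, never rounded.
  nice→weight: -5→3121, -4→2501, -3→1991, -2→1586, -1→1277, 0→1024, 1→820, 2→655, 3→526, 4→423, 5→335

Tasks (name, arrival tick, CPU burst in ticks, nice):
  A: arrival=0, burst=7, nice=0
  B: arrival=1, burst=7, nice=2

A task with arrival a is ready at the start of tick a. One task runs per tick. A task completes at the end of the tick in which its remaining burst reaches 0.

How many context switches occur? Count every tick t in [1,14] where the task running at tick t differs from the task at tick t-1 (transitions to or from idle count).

context switches = 10

t=0: vr[A=0] → run A
t=1: vr[A=1 B=1] → run A
t=2: vr[A=2 B=1] → run B
t=3: vr[A=2 B=1679/655] → run A
t=4: vr[A=3 B=1679/655] → run B
t=5: vr[A=3 B=2703/655] → run A
t=6: vr[A=4 B=2703/655] → run A
t=7: vr[A=5 B=2703/655] → run B
t=8: vr[A=5 B=3727/655] → run A
t=9: vr[A=6 B=3727/655] → run B
t=10: vr[A=6 B=4751/655] → run A
t=11: vr[B=4751/655] → run B
t=12: vr[B=1155/131] → run B
t=13: vr[B=6799/655] → run B
t=14: (idle)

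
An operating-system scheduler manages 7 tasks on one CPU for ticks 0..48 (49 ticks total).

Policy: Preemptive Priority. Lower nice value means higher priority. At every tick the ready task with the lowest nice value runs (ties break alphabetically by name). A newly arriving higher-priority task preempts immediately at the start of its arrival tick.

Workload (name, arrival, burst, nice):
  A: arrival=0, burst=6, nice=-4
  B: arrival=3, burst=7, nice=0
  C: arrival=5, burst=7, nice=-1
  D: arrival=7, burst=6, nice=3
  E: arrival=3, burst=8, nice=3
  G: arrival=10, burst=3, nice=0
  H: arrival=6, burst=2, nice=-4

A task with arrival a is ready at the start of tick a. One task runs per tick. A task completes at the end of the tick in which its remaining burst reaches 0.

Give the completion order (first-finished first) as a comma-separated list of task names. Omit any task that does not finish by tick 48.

t=0: ready={A} → run A
t=1: ready={A} → run A
t=2: ready={A} → run A
t=3: ready={A,B,E} → run A
t=4: ready={A,B,E} → run A
t=5: ready={A,B,C,E} → run A
t=6: ready={B,C,E,H} → run H
t=7: ready={B,C,D,E,H} → run H
t=8: ready={B,C,D,E} → run C
t=9: ready={B,C,D,E} → run C
t=10: ready={B,C,D,E,G} → run C
t=11: ready={B,C,D,E,G} → run C
t=12: ready={B,C,D,E,G} → run C
t=13: ready={B,C,D,E,G} → run C
t=14: ready={B,C,D,E,G} → run C
t=15: ready={B,D,E,G} → run B
t=16: ready={B,D,E,G} → run B
t=17: ready={B,D,E,G} → run B
t=18: ready={B,D,E,G} → run B
t=19: ready={B,D,E,G} → run B
t=20: ready={B,D,E,G} → run B
t=21: ready={B,D,E,G} → run B
t=22: ready={D,E,G} → run G
t=23: ready={D,E,G} → run G
t=24: ready={D,E,G} → run G
t=25: ready={D,E} → run D
t=26: ready={D,E} → run D
t=27: ready={D,E} → run D
t=28: ready={D,E} → run D
t=29: ready={D,E} → run D
t=30: ready={D,E} → run D
t=31: ready={E} → run E
t=32: ready={E} → run E
t=33: ready={E} → run E
t=34: ready={E} → run E
t=35: ready={E} → run E
t=36: ready={E} → run E
t=37: ready={E} → run E
t=38: ready={E} → run E
t=39: (idle)
t=40: (idle)
t=41: (idle)
t=42: (idle)
t=43: (idle)
t=44: (idle)
t=45: (idle)
t=46: (idle)
t=47: (idle)
t=48: (idle)

completion order = A, H, C, B, G, D, E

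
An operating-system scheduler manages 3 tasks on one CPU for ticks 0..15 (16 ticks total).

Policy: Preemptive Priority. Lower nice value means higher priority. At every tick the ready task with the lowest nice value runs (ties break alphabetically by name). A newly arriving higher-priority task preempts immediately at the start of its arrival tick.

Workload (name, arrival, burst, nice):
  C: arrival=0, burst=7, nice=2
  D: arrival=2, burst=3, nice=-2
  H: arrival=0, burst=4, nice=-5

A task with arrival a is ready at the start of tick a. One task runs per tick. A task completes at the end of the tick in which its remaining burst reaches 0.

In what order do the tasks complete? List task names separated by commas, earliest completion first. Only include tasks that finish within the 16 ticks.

t=0: ready={C,H} → run H
t=1: ready={C,H} → run H
t=2: ready={C,D,H} → run H
t=3: ready={C,D,H} → run H
t=4: ready={C,D} → run D
t=5: ready={C,D} → run D
t=6: ready={C,D} → run D
t=7: ready={C} → run C
t=8: ready={C} → run C
t=9: ready={C} → run C
t=10: ready={C} → run C
t=11: ready={C} → run C
t=12: ready={C} → run C
t=13: ready={C} → run C
t=14: (idle)
t=15: (idle)

completion order = H, D, C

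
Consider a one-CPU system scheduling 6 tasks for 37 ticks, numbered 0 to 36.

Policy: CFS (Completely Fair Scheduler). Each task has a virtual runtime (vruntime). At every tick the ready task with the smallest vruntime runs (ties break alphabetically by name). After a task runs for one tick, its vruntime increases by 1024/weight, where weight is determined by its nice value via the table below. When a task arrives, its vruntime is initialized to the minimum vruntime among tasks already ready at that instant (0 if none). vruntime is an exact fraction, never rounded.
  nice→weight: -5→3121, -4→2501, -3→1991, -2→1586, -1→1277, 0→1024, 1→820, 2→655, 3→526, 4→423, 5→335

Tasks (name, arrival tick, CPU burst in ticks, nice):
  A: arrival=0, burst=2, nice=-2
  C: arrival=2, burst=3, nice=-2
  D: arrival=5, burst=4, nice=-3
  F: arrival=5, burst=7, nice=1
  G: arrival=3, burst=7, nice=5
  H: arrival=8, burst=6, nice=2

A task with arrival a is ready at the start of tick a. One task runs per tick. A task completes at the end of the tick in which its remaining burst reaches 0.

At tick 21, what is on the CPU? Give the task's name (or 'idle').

running at tick 21 = F

t=0: vr[A=0] → run A
t=1: vr[A=512/793] → run A
t=2: vr[C=0] → run C
t=3: vr[C=512/793 G=512/793] → run C
t=4: vr[C=1024/793 G=512/793] → run G
t=5: vr[C=1024/793 D=1024/793 F=1024/793 G=983552/265655] → run C
t=6: vr[D=1024/793 F=1024/793 G=983552/265655] → run D
t=7: vr[D=2850816/1578863 F=1024/793 G=983552/265655] → run F
t=8: vr[D=2850816/1578863 F=412928/162565 G=983552/265655 H=2850816/1578863] → run D
t=9: vr[D=3662848/1578863 F=412928/162565 G=983552/265655 H=2850816/1578863] → run H
t=10: vr[D=3662848/1578863 F=412928/162565 G=983552/265655 H=3484040192/1034155265] → run D
t=11: vr[D=4474880/1578863 F=412928/162565 G=983552/265655 H=3484040192/1034155265] → run F
t=12: vr[D=4474880/1578863 F=615936/162565 G=983552/265655 H=3484040192/1034155265] → run D
t=13: vr[F=615936/162565 G=983552/265655 H=3484040192/1034155265] → run H
t=14: vr[F=615936/162565 G=983552/265655 H=5100795904/1034155265] → run G
t=15: vr[F=615936/162565 G=1795584/265655 H=5100795904/1034155265] → run F
t=16: vr[F=818944/162565 G=1795584/265655 H=5100795904/1034155265] → run H
t=17: vr[F=818944/162565 G=1795584/265655 H=6717551616/1034155265] → run F
t=18: vr[F=1021952/162565 G=1795584/265655 H=6717551616/1034155265] → run F
t=19: vr[F=244992/32513 G=1795584/265655 H=6717551616/1034155265] → run H
t=20: vr[F=244992/32513 G=1795584/265655 H=8334307328/1034155265] → run G
t=21: vr[F=244992/32513 G=2607616/265655 H=8334307328/1034155265] → run F
t=22: vr[F=1427968/162565 G=2607616/265655 H=8334307328/1034155265] → run H
t=23: vr[F=1427968/162565 G=2607616/265655 H=1990212608/206831053] → run F
t=24: vr[G=2607616/265655 H=1990212608/206831053] → run H
t=25: vr[G=2607616/265655] → run G
t=26: vr[G=3419648/265655] → run G
t=27: vr[G=846336/53131] → run G
t=28: vr[G=5043712/265655] → run G
t=29: (idle)
t=30: (idle)
t=31: (idle)
t=32: (idle)
t=33: (idle)
t=34: (idle)
t=35: (idle)
t=36: (idle)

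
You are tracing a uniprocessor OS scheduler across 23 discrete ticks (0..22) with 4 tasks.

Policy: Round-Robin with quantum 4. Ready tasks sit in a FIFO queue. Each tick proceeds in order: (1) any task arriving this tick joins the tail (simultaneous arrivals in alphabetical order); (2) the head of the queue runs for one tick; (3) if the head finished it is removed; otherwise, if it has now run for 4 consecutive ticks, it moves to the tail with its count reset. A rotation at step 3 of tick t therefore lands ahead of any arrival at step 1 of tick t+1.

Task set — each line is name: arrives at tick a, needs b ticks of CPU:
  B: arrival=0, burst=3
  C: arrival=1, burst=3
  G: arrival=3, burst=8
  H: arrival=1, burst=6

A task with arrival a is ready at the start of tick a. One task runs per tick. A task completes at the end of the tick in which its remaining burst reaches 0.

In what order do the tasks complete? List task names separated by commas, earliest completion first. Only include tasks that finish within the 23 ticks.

completion order = B, C, H, G

t=0: queue=[B] q_used=0 → run B
t=1: queue=[B,C,H] q_used=1 → run B
t=2: queue=[B,C,H] q_used=2 → run B
t=3: queue=[C,H,G] q_used=0 → run C
t=4: queue=[C,H,G] q_used=1 → run C
t=5: queue=[C,H,G] q_used=2 → run C
t=6: queue=[H,G] q_used=0 → run H
t=7: queue=[H,G] q_used=1 → run H
t=8: queue=[H,G] q_used=2 → run H
t=9: queue=[H,G] q_used=3 → run H
t=10: queue=[G,H] q_used=0 → run G
t=11: queue=[G,H] q_used=1 → run G
t=12: queue=[G,H] q_used=2 → run G
t=13: queue=[G,H] q_used=3 → run G
t=14: queue=[H,G] q_used=0 → run H
t=15: queue=[H,G] q_used=1 → run H
t=16: queue=[G] q_used=0 → run G
t=17: queue=[G] q_used=1 → run G
t=18: queue=[G] q_used=2 → run G
t=19: queue=[G] q_used=3 → run G
t=20: (idle)
t=21: (idle)
t=22: (idle)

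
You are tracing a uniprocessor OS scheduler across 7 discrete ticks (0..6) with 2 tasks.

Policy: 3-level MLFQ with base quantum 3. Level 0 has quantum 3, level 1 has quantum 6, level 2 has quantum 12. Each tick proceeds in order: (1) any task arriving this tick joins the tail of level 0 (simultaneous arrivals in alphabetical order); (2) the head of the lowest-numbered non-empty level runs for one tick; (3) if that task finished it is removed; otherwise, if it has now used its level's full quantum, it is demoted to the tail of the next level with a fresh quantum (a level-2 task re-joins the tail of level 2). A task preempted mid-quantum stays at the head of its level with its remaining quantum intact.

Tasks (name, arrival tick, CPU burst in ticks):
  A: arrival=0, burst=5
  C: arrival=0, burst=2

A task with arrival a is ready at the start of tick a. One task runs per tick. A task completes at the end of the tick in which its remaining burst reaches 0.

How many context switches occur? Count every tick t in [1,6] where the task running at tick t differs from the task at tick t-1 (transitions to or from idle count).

t=0: L0/L1/L2 = AC/-/- → run A
t=1: L0/L1/L2 = AC/-/- → run A
t=2: L0/L1/L2 = AC/-/- → run A
t=3: L0/L1/L2 = C/A/- → run C
t=4: L0/L1/L2 = C/A/- → run C
t=5: L0/L1/L2 = -/A/- → run A
t=6: L0/L1/L2 = -/A/- → run A

context switches = 2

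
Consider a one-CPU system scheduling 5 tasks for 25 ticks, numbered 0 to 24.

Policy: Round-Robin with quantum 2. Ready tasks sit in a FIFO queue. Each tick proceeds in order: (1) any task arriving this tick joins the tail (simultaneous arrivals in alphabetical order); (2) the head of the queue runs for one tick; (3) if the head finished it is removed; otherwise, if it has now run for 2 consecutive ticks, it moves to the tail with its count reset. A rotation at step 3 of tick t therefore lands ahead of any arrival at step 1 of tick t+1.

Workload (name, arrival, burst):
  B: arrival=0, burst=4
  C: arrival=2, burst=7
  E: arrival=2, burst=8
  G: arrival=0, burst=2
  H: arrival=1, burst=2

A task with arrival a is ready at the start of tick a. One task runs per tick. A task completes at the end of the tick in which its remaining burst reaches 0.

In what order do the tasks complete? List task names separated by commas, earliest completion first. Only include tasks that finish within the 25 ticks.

t=0: queue=[B,G] q_used=0 → run B
t=1: queue=[B,G,H] q_used=1 → run B
t=2: queue=[G,H,B,C,E] q_used=0 → run G
t=3: queue=[G,H,B,C,E] q_used=1 → run G
t=4: queue=[H,B,C,E] q_used=0 → run H
t=5: queue=[H,B,C,E] q_used=1 → run H
t=6: queue=[B,C,E] q_used=0 → run B
t=7: queue=[B,C,E] q_used=1 → run B
t=8: queue=[C,E] q_used=0 → run C
t=9: queue=[C,E] q_used=1 → run C
t=10: queue=[E,C] q_used=0 → run E
t=11: queue=[E,C] q_used=1 → run E
t=12: queue=[C,E] q_used=0 → run C
t=13: queue=[C,E] q_used=1 → run C
t=14: queue=[E,C] q_used=0 → run E
t=15: queue=[E,C] q_used=1 → run E
t=16: queue=[C,E] q_used=0 → run C
t=17: queue=[C,E] q_used=1 → run C
t=18: queue=[E,C] q_used=0 → run E
t=19: queue=[E,C] q_used=1 → run E
t=20: queue=[C,E] q_used=0 → run C
t=21: queue=[E] q_used=0 → run E
t=22: queue=[E] q_used=1 → run E
t=23: (idle)
t=24: (idle)

completion order = G, H, B, C, E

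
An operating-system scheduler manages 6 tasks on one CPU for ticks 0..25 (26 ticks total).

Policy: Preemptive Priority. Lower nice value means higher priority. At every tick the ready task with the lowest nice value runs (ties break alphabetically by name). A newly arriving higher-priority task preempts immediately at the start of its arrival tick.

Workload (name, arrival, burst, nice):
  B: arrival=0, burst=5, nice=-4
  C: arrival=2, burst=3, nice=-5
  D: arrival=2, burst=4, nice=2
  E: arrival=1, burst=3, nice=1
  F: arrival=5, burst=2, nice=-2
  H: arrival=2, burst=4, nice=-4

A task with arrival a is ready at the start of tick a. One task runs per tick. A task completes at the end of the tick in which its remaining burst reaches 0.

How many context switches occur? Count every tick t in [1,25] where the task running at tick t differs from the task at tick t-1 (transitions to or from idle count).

t=0: ready={B} → run B
t=1: ready={B,E} → run B
t=2: ready={B,C,D,E,H} → run C
t=3: ready={B,C,D,E,H} → run C
t=4: ready={B,C,D,E,H} → run C
t=5: ready={B,D,E,F,H} → run B
t=6: ready={B,D,E,F,H} → run B
t=7: ready={B,D,E,F,H} → run B
t=8: ready={D,E,F,H} → run H
t=9: ready={D,E,F,H} → run H
t=10: ready={D,E,F,H} → run H
t=11: ready={D,E,F,H} → run H
t=12: ready={D,E,F} → run F
t=13: ready={D,E,F} → run F
t=14: ready={D,E} → run E
t=15: ready={D,E} → run E
t=16: ready={D,E} → run E
t=17: ready={D} → run D
t=18: ready={D} → run D
t=19: ready={D} → run D
t=20: ready={D} → run D
t=21: (idle)
t=22: (idle)
t=23: (idle)
t=24: (idle)
t=25: (idle)

context switches = 7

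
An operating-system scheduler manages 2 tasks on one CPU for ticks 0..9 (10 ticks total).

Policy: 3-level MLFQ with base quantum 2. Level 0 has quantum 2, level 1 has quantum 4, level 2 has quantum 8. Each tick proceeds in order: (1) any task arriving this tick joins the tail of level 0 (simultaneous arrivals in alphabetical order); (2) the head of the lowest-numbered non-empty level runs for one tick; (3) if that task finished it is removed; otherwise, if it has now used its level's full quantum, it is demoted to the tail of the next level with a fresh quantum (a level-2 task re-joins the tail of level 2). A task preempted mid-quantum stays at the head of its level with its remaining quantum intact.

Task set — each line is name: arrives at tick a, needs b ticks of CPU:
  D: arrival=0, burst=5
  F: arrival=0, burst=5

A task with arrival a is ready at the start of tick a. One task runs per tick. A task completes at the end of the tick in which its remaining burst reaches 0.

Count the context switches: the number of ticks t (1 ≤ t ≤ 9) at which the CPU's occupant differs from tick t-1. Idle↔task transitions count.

t=0: L0/L1/L2 = DF/-/- → run D
t=1: L0/L1/L2 = DF/-/- → run D
t=2: L0/L1/L2 = F/D/- → run F
t=3: L0/L1/L2 = F/D/- → run F
t=4: L0/L1/L2 = -/DF/- → run D
t=5: L0/L1/L2 = -/DF/- → run D
t=6: L0/L1/L2 = -/DF/- → run D
t=7: L0/L1/L2 = -/F/- → run F
t=8: L0/L1/L2 = -/F/- → run F
t=9: L0/L1/L2 = -/F/- → run F

context switches = 3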